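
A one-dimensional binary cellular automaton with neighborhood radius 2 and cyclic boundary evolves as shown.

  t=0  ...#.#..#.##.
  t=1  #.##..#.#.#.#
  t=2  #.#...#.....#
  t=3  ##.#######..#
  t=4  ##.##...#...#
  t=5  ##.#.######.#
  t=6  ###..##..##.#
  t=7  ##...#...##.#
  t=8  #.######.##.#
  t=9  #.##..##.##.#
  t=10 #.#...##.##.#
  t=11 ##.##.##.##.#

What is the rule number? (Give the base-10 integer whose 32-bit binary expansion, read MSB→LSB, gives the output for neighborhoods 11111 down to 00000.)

  #####|.  b31=0 t=3,i=5
  ####.|#  b30=1 t=3,i=8
  ###.#|#  b29=1 t=3,i=1
  ###..|.  b28=0 t=3,i=9
  ##.##|.  b27=0 t=1,i=1
  ##.#.|#  b26=1 t=2,i=1
  ##..#|.  b25=0 t=1,i=4
  ##...|#  b24=1 t=0,i=12
  #.###|#  b23=1 t=3,i=3
  #.##.|#  b22=1 t=0,i=10
  #.#.#|.  b21=0 t=1,i=8
  #.#..|.  b20=0 t=0,i=5
  #..##|.  b19=0 t=3,i=11
  #..#.|.  b18=0 t=0,i=7
  #...#|#  b17=1 t=2,i=4
  #....|#  b16=1 t=0,i=0
  .####|#  b15=1 t=3,i=4
  .###.|#  b14=1 t=3,i=0
  .##.#|#  b13=1 t=1,i=0
  .##..|.  b12=0 t=0,i=11
  .#.##|.  b11=0 t=0,i=9
  .#.#.|.  b10=0 t=0,i=4
  .#..#|#  b9=1 t=0,i=6
  .#...|#  b8=1 t=2,i=3
  ..###|#  b7=1 t=3,i=12
  ..##.|#  b6=1 t=2,i=12
  ..#.#|#  b5=1 t=0,i=3
  ..#..|#  b4=1 t=2,i=6
  ...##|.  b3=0 t=2,i=11
  ...#.|#  b2=1 t=0,i=2
  ....#|.  b1=0 t=0,i=1
  .....|#  b0=1 t=2,i=9
  bits 01100101110000111110001111110101 = 1707336693

1707336693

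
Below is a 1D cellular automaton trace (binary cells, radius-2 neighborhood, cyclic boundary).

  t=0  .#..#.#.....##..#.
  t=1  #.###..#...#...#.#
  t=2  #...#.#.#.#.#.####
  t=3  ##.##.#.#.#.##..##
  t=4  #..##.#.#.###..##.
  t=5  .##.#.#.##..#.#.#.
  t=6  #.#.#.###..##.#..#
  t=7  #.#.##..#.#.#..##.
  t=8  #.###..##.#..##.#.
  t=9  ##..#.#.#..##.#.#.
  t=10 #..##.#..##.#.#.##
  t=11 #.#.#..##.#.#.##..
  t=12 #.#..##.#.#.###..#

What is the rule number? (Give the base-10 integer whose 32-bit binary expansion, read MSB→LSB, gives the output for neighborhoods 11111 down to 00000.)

  ##### -> #   bit 31 = 1  t=2,i=16
  ####. -> #   bit 30 = 1  t=2,i=17
  ###.# -> .   bit 29 = 0  t=3,i=1
  ###.. -> #   bit 28 = 1  t=1,i=4
  ##.## -> .   bit 27 = 0  t=1,i=1
  ##.#. -> .   bit 26 = 0  t=3,i=5
  ##..# -> .   bit 25 = 0  t=0,i=14
  ##... -> #   bit 24 = 1  t=2,i=1
  #.### -> .   bit 23 = 0  t=1,i=2
  #.##. -> #   bit 22 = 1  t=1,i=17
  #.#.# -> #   bit 21 = 1  t=2,i=6
  #.#.. -> .   bit 20 = 0  t=0,i=6
  #..## -> #   bit 19 = 1  t=3,i=15
  #..#. -> #   bit 18 = 1  t=0,i=0
  #...# -> .   bit 17 = 0  t=1,i=9
  #.... -> .   bit 16 = 0  t=0,i=8
  .#### -> .   bit 15 = 0  t=2,i=15
  .###. -> .   bit 14 = 0  t=1,i=3
  .##.# -> #   bit 13 = 1  t=1,i=0
  .##.. -> .   bit 12 = 0  t=0,i=13
  .#.## -> #   bit 11 = 1  t=1,i=16
  .#.#. -> .   bit 10 = 0  t=0,i=5
  .#..# -> #   bit 9 = 1  t=0,i=2
  .#... -> #   bit 8 = 1  t=0,i=7
  ..### -> #   bit 7 = 1  t=3,i=16
  ..##. -> .   bit 6 = 0  t=0,i=12
  ..#.# -> #   bit 5 = 1  t=0,i=4
  ..#.. -> .   bit 4 = 0  t=0,i=1
  ...## -> #   bit 3 = 1  t=0,i=11
  ...#. -> #   bit 2 = 1  t=1,i=10
  ....# -> .   bit 1 = 0  t=0,i=10
  ..... -> .   bit 0 = 0  t=0,i=9
  bits 11010001011011000010101110101100 = 3513527212

3513527212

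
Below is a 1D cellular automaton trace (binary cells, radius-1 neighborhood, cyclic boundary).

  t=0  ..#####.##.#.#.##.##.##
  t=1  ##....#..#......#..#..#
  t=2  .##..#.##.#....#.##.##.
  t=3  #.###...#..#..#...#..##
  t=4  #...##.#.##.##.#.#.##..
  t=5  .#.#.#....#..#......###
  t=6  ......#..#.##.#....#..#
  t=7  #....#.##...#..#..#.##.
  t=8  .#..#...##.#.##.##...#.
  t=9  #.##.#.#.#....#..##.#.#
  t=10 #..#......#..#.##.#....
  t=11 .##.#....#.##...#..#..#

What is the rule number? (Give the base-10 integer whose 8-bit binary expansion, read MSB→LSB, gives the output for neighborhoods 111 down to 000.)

82

  nb ###: next=.  (t=0,i=3, bit7=0)
  nb ##.: next=#  (t=0,i=6, bit6=1)
  nb #.#: next=.  (t=0,i=7, bit5=0)
  nb #..: next=#  (t=0,i=0, bit4=1)
  nb .##: next=.  (t=0,i=2, bit3=0)
  nb .#.: next=.  (t=0,i=11, bit2=0)
  nb ..#: next=#  (t=0,i=1, bit1=1)
  nb ...: next=.  (t=1,i=3, bit0=0)
  bits 01010010 = 82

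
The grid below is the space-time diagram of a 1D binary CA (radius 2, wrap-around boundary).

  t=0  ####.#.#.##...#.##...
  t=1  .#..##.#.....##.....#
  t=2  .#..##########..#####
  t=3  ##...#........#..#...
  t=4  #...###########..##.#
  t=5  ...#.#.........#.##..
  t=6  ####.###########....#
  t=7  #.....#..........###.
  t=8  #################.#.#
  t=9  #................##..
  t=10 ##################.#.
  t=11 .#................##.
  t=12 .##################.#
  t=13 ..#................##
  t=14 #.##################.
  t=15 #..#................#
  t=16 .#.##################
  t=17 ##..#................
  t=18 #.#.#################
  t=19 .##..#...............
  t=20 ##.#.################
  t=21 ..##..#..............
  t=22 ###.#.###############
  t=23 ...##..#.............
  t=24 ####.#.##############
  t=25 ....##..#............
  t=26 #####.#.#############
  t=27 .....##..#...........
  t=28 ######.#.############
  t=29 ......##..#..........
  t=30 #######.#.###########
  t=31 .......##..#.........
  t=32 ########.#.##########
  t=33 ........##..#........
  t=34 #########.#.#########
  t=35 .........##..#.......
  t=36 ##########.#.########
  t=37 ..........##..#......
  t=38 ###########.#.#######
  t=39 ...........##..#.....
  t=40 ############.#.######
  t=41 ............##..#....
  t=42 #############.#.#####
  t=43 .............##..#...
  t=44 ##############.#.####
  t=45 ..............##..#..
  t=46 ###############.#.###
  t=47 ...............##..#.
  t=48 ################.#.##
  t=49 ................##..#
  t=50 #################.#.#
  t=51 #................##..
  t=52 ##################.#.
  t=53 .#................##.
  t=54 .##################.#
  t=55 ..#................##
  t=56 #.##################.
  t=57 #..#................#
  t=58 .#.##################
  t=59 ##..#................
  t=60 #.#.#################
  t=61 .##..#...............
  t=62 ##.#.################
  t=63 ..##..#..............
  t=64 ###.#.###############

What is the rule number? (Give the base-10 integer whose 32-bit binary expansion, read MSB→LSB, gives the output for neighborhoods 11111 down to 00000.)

103932287

  [31] ##### => .  t=2,i=6
  [30] ####. => .  t=0,i=2
  [29] ###.# => .  t=0,i=3
  [28] ###.. => .  t=2,i=13
  [27] ##.## => .  t=4,i=19
  [26] ##.#. => #  t=0,i=4
  [25] ##..# => #  t=2,i=14
  [24] ##... => .  t=0,i=11
  [23] #.### => .  t=6,i=5
  [22] #.##. => .  t=0,i=9
  [21] #.#.# => #  t=0,i=5
  [20] #.#.. => #  t=1,i=1
  [19] #..## => .  t=1,i=3
  [18] #..#. => .  t=3,i=16
  [17] #...# => .  t=0,i=12
  [16] #.... => #  t=1,i=9
  [15] .#### => #  t=0,i=1
  [14] .###. => #  t=7,i=18
  [13] .##.# => #  t=1,i=5
  [12] .##.. => .  t=0,i=10
  [11] .#.## => .  t=0,i=8
  [10] .#.#. => .  t=0,i=6
  [9] .#..# => .  t=1,i=2
  [8] .#... => #  t=1,i=8
  [7] ..### => .  t=0,i=0
  [6] ..##. => #  t=1,i=4
  [5] ..#.# => #  t=0,i=14
  [4] ..#.. => #  t=3,i=5
  [3] ...## => #  t=0,i=20
  [2] ...#. => #  t=0,i=13
  [1] ....# => #  t=1,i=11
  [0] ..... => #  t=1,i=10
  bits 00000110001100011110000101111111 = 103932287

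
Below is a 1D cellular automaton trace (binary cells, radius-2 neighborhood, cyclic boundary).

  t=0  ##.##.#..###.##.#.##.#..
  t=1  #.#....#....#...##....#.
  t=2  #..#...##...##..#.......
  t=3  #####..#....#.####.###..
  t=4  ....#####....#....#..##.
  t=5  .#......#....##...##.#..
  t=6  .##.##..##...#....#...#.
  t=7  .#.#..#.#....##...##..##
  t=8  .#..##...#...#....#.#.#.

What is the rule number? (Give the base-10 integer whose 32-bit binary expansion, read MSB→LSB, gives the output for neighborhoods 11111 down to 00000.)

  nb #####: next=.  (t=3,i=2, bit31=0)
  nb ####.: next=.  (t=3,i=3, bit30=0)
  nb ###.#: next=.  (t=0,i=11, bit29=0)
  nb ###..: next=#  (t=3,i=4, bit28=1)
  nb ##.##: next=#  (t=0,i=2, bit27=1)
  nb ##.#.: next=.  (t=0,i=5, bit26=0)
  nb ##..#: next=#  (t=2,i=14, bit25=1)
  nb ##...: next=.  (t=1,i=18, bit24=0)
  nb #.###: next=.  (t=3,i=14, bit23=0)
  nb #.##.: next=.  (t=0,i=3, bit22=0)
  nb #.#.#: next=#  (t=0,i=16, bit21=1)
  nb #.#..: next=.  (t=0,i=6, bit20=0)
  nb #..##: next=.  (t=0,i=8, bit19=0)
  nb #..#.: next=#  (t=2,i=2, bit18=1)
  nb #...#: next=.  (t=1,i=14, bit17=0)
  nb #....: next=.  (t=1,i=4, bit16=0)
  nb .####: next=.  (t=3,i=1, bit15=0)
  nb .###.: next=.  (t=0,i=10, bit14=0)
  nb .##.#: next=.  (t=0,i=1, bit13=0)
  nb .##..: next=.  (t=1,i=17, bit12=0)
  nb .#.##: next=#  (t=0,i=17, bit11=1)
  nb .#.#.: next=.  (t=1,i=1, bit10=0)
  nb .#..#: next=#  (t=0,i=7, bit9=1)
  nb .#...: next=#  (t=1,i=3, bit8=1)
  nb ..###: next=.  (t=0,i=9, bit7=0)
  nb ..##.: next=#  (t=0,i=0, bit6=1)
  nb ..#.#: next=.  (t=1,i=22, bit5=0)
  nb ..#..: next=#  (t=1,i=7, bit4=1)
  nb ...##: next=.  (t=1,i=15, bit3=0)
  nb ...#.: next=.  (t=1,i=6, bit2=0)
  nb ....#: next=.  (t=1,i=5, bit1=0)
  nb .....: next=#  (t=2,i=19, bit0=1)
  bits 00011010001001000000101101010001 = 438569809

438569809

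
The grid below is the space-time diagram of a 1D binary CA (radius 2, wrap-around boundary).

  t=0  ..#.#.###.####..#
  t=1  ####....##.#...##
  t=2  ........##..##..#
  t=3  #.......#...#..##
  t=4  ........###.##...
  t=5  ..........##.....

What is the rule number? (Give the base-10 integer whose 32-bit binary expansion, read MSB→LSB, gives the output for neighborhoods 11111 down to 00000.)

  [31] ##### => .  t=1,i=0
  [30] ####. => .  t=0,i=12
  [29] ###.# => #  t=0,i=8
  [28] ###.. => .  t=0,i=13
  [27] ##.## => #  t=0,i=9
  [26] ##.#. => .  t=1,i=10
  [25] ##..# => .  t=0,i=14
  [24] ##... => .  t=1,i=4
  [23] #.### => .  t=0,i=6
  [22] #.##. => .  t=4,i=12
  [21] #.#.# => .  t=0,i=4
  [20] #.#.. => .  t=1,i=11
  [19] #..## => .  t=2,i=11
  [18] #..#. => #  t=0,i=1
  [17] #...# => #  t=1,i=13
  [16] #.... => .  t=1,i=5
  [15] .#### => #  t=0,i=11
  [14] .###. => .  t=0,i=7
  [13] .##.# => #  t=1,i=9
  [12] .##.. => .  t=2,i=9
  [11] .#.## => .  t=0,i=5
  [10] .#.#. => #  t=0,i=3
  [9] .#..# => #  t=0,i=0
  [8] .#... => #  t=1,i=12
  [7] ..### => .  t=1,i=15
  [6] ..##. => #  t=1,i=8
  [5] ..#.# => #  t=0,i=2
  [4] ..#.. => #  t=0,i=16
  [3] ...## => .  t=1,i=7
  [2] ...#. => .  t=3,i=7
  [1] ....# => .  t=1,i=6
  [0] ..... => .  t=2,i=2
  bits 00101000000001101010011101110000 = 671524720

671524720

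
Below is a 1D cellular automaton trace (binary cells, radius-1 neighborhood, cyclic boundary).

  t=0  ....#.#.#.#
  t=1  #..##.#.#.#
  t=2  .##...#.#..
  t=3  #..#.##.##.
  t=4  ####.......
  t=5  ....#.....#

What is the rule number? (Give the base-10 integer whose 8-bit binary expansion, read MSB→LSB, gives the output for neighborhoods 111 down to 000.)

  nb ###: next=.  (t=4,i=1, bit7=0)
  nb ##.: next=.  (t=1,i=0, bit6=0)
  nb #.#: next=.  (t=0,i=5, bit5=0)
  nb #..: next=#  (t=0,i=0, bit4=1)
  nb .##: next=.  (t=1,i=3, bit3=0)
  nb .#.: next=#  (t=0,i=4, bit2=1)
  nb ..#: next=#  (t=0,i=3, bit1=1)
  nb ...: next=.  (t=0,i=1, bit0=0)
  bits 00010110 = 22

22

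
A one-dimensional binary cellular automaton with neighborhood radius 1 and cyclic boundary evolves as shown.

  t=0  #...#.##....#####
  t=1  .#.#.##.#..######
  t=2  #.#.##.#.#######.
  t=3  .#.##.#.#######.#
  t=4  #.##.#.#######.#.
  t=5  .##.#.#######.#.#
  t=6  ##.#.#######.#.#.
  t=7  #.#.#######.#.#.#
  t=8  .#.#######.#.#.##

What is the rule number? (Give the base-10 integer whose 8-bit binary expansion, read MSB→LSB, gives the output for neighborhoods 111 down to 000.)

  nb ###: next=#  (t=0,i=13, bit7=1)
  nb ##.: next=.  (t=0,i=0, bit6=0)
  nb #.#: next=#  (t=0,i=5, bit5=1)
  nb #..: next=#  (t=0,i=1, bit4=1)
  nb .##: next=#  (t=0,i=6, bit3=1)
  nb .#.: next=.  (t=0,i=4, bit2=0)
  nb ..#: next=#  (t=0,i=3, bit1=1)
  nb ...: next=.  (t=0,i=2, bit0=0)
  bits 10111010 = 186

186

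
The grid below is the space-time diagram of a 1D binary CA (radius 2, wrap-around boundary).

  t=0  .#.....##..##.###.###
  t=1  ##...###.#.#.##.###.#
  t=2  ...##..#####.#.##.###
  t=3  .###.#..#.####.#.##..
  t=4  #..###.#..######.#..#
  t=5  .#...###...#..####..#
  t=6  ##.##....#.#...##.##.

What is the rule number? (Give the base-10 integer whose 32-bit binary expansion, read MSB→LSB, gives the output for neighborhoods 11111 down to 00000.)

1861649498

  ##### -> .   bit 31 = 0  t=2,i=9
  ####. -> #   bit 30 = 1  t=2,i=10
  ###.# -> #   bit 29 = 1  t=0,i=16
  ###.. -> .   bit 28 = 0  t=1,i=1
  ##.## -> #   bit 27 = 1  t=0,i=13
  ##.#. -> #   bit 26 = 1  t=0,i=0
  ##..# -> #   bit 25 = 1  t=0,i=9
  ##... -> .   bit 24 = 0  t=1,i=2
  #.### -> #   bit 23 = 1  t=0,i=14
  #.##. -> #   bit 22 = 1  t=1,i=13
  #.#.# -> #   bit 21 = 1  t=1,i=9
  #.#.. -> #   bit 20 = 1  t=0,i=1
  #..## -> .   bit 19 = 0  t=0,i=10
  #..#. -> #   bit 18 = 1  t=3,i=7
  #...# -> #   bit 17 = 1  t=1,i=3
  #.... -> .   bit 16 = 0  t=0,i=3
  .#### -> #   bit 15 = 1  t=2,i=8
  .###. -> .   bit 14 = 0  t=0,i=15
  .##.# -> .   bit 13 = 0  t=0,i=12
  .##.. -> .   bit 12 = 0  t=0,i=8
  .#.## -> .   bit 11 = 0  t=1,i=12
  .#.#. -> #   bit 10 = 1  t=1,i=10
  .#..# -> .   bit 9 = 0  t=3,i=6
  .#... -> .   bit 8 = 0  t=0,i=2
  ..### -> .   bit 7 = 0  t=1,i=5
  ..##. -> #   bit 6 = 1  t=0,i=7
  ..#.# -> .   bit 5 = 0  t=3,i=8
  ..#.. -> #   bit 4 = 1  t=5,i=11
  ...## -> #   bit 3 = 1  t=0,i=6
  ...#. -> .   bit 2 = 0  t=5,i=10
  ....# -> #   bit 1 = 1  t=0,i=5
  ..... -> .   bit 0 = 0  t=0,i=4
  bits 01101110111101101000010001011010 = 1861649498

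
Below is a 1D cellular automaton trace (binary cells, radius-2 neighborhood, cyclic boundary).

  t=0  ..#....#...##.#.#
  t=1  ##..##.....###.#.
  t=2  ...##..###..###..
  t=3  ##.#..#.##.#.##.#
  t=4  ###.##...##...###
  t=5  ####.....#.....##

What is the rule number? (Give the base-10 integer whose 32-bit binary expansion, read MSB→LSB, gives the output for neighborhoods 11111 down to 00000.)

4237157955

  nb #####: next=#  (t=4,i=0, bit31=1)
  nb ####.: next=#  (t=4,i=1, bit30=1)
  nb ###.#: next=#  (t=1,i=13, bit29=1)
  nb ###..: next=#  (t=2,i=9, bit28=1)
  nb ##.##: next=#  (t=3,i=15, bit27=1)
  nb ##.#.: next=#  (t=0,i=13, bit26=1)
  nb ##..#: next=.  (t=1,i=2, bit25=0)
  nb ##...: next=.  (t=1,i=6, bit24=0)
  nb #.###: next=#  (t=3,i=16, bit23=1)
  nb #.##.: next=.  (t=1,i=0, bit22=0)
  nb #.#.#: next=.  (t=0,i=14, bit21=0)
  nb #.#..: next=.  (t=0,i=16, bit20=0)
  nb #..##: next=#  (t=1,i=3, bit19=1)
  nb #..#.: next=#  (t=0,i=1, bit18=1)
  nb #...#: next=.  (t=0,i=9, bit17=0)
  nb #....: next=#  (t=0,i=4, bit16=1)
  nb .####: next=#  (t=4,i=15, bit15=1)
  nb .###.: next=#  (t=1,i=12, bit14=1)
  nb .##.#: next=#  (t=0,i=12, bit13=1)
  nb .##..: next=.  (t=1,i=1, bit12=0)
  nb .#.##: next=.  (t=1,i=16, bit11=0)
  nb .#.#.: next=#  (t=0,i=15, bit10=1)
  nb .#..#: next=#  (t=0,i=0, bit9=1)
  nb .#...: next=.  (t=0,i=3, bit8=0)
  nb ..###: next=.  (t=1,i=11, bit7=0)
  nb ..##.: next=#  (t=0,i=11, bit6=1)
  nb ..#.#: next=.  (t=3,i=6, bit5=0)
  nb ..#..: next=.  (t=0,i=2, bit4=0)
  nb ...##: next=.  (t=0,i=10, bit3=0)
  nb ...#.: next=.  (t=0,i=6, bit2=0)
  nb ....#: next=#  (t=0,i=5, bit1=1)
  nb .....: next=#  (t=1,i=8, bit0=1)
  bits 11111100100011011110011001000011 = 4237157955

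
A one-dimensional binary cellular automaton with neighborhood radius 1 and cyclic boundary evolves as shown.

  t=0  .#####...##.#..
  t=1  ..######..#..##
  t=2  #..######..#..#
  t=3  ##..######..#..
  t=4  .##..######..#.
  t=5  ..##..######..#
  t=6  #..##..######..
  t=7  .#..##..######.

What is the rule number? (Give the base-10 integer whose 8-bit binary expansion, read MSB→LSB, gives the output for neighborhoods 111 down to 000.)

209

  [7] ### => #  t=0,i=2
  [6] ##. => #  t=0,i=5
  [5] #.# => .  t=0,i=11
  [4] #.. => #  t=0,i=6
  [3] .## => .  t=0,i=1
  [2] .#. => .  t=0,i=12
  [1] ..# => .  t=0,i=0
  [0] ... => #  t=0,i=7
  bits 11010001 = 209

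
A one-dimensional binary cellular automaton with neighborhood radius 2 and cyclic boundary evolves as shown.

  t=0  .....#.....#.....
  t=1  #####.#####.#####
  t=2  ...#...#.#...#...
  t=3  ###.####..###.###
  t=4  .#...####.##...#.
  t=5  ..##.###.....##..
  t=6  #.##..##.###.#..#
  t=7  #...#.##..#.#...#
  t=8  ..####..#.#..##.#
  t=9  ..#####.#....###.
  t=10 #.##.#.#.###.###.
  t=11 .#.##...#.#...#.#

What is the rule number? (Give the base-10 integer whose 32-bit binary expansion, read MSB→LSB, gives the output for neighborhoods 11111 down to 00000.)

  [31] ##### => .  t=1,i=0
  [30] ####. => #  t=1,i=3
  [29] ###.# => .  t=1,i=4
  [28] ###.. => #  t=3,i=7
  [27] ##.## => .  t=1,i=5
  [26] ##.#. => #  t=6,i=12
  [25] ##..# => #  t=3,i=8
  [24] ##... => .  t=4,i=12
  [23] #.### => .  t=1,i=6
  [22] #.##. => .  t=4,i=10
  [21] #.#.# => .  t=10,i=0
  [20] #.#.. => .  t=2,i=9
  [19] #..## => .  t=3,i=9
  [18] #..#. => .  t=4,i=0
  [17] #...# => #  t=2,i=5
  [16] #.... => #  t=0,i=7
  [15] .#### => #  t=1,i=7
  [14] .###. => #  t=3,i=11
  [13] .##.# => #  t=5,i=3
  [12] .##.. => .  t=4,i=11
  [11] .#.## => #  t=7,i=5
  [10] .#.#. => .  t=2,i=8
  [9] .#..# => .  t=4,i=16
  [8] .#... => #  t=0,i=6
  [7] ..### => #  t=3,i=10
  [6] ..##. => #  t=5,i=2
  [5] ..#.# => #  t=2,i=7
  [4] ..#.. => .  t=0,i=5
  [3] ...## => .  t=4,i=4
  [2] ...#. => #  t=0,i=4
  [1] ....# => #  t=0,i=3
  [0] ..... => #  t=0,i=0
  bits 01010110000000111110100111100111 = 1443097063

1443097063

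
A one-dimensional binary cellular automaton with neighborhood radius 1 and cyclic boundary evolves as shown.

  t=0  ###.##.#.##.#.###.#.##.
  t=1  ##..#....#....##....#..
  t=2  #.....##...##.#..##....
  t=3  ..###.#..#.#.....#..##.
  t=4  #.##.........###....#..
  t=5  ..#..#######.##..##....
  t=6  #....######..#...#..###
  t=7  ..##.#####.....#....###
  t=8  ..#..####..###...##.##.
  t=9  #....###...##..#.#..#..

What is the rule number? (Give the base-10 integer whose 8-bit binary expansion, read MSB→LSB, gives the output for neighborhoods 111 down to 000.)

  nb ###: next=#  (t=0,i=1, bit7=1)
  nb ##.: next=.  (t=0,i=2, bit6=0)
  nb #.#: next=.  (t=0,i=3, bit5=0)
  nb #..: next=.  (t=1,i=2, bit4=0)
  nb .##: next=#  (t=0,i=0, bit3=1)
  nb .#.: next=.  (t=0,i=7, bit2=0)
  nb ..#: next=.  (t=1,i=3, bit1=0)
  nb ...: next=#  (t=1,i=6, bit0=1)
  bits 10001001 = 137

137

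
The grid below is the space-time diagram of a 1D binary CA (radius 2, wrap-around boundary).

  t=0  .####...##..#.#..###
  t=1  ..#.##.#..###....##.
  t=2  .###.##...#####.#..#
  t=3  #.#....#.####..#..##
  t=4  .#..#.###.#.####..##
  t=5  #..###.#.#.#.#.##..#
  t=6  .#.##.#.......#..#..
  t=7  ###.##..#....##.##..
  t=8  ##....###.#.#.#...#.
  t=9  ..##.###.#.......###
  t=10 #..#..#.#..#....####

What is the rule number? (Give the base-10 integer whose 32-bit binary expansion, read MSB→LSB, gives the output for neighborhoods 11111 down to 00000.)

  [31] ##### => #  t=2,i=12
  [30] ####. => .  t=0,i=3
  [29] ###.# => .  t=0,i=19
  [28] ###.. => #  t=0,i=4
  [27] ##.## => .  t=0,i=0
  [26] ##.#. => #  t=1,i=6
  [25] ##..# => #  t=0,i=10
  [24] ##... => #  t=0,i=5
  [23] #.### => .  t=0,i=1
  [22] #.##. => .  t=1,i=4
  [21] #.#.# => .  t=4,i=10
  [20] #.#.. => .  t=0,i=14
  [19] #..## => .  t=0,i=16
  [18] #..#. => #  t=0,i=11
  [17] #...# => .  t=0,i=6
  [16] #.... => #  t=1,i=14
  [15] .#### => #  t=0,i=2
  [14] .###. => #  t=0,i=18
  [13] .##.# => #  t=1,i=5
  [12] .##.. => .  t=0,i=9
  [11] .#.## => #  t=1,i=3
  [10] .#.#. => .  t=0,i=13
  [9] .#..# => .  t=0,i=15
  [8] .#... => .  t=3,i=3
  [7] ..### => #  t=0,i=17
  [6] ..##. => .  t=0,i=8
  [5] ..#.# => #  t=0,i=12
  [4] ..#.. => #  t=3,i=15
  [3] ...## => #  t=0,i=7
  [2] ...#. => #  t=1,i=1
  [1] ....# => .  t=1,i=15
  [0] ..... => .  t=6,i=9
  bits 10010111000001011110100010111100 = 2533746876

2533746876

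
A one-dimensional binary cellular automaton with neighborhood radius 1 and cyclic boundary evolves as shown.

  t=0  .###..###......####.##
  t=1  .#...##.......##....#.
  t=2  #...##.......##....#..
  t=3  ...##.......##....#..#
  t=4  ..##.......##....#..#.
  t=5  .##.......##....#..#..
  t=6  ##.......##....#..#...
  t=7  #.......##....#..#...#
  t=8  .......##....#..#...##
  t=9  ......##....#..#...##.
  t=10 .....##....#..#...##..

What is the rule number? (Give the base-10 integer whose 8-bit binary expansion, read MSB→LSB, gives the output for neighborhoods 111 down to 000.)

10

  [7] ### => .  t=0,i=2
  [6] ##. => .  t=0,i=3
  [5] #.# => .  t=0,i=0
  [4] #.. => .  t=0,i=4
  [3] .## => #  t=0,i=1
  [2] .#. => .  t=1,i=1
  [1] ..# => #  t=0,i=5
  [0] ... => .  t=0,i=10
  bits 00001010 = 10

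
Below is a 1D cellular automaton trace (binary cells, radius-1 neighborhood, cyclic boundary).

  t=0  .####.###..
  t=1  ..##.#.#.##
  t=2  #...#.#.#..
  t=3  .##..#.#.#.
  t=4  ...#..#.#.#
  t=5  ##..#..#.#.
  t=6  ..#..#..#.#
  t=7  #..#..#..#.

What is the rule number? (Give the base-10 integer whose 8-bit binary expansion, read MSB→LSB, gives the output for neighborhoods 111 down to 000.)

  ### -> #   bit 7 = 1  t=0,i=2
  ##. -> .   bit 6 = 0  t=0,i=4
  #.# -> #   bit 5 = 1  t=0,i=5
  #.. -> #   bit 4 = 1  t=0,i=9
  .## -> .   bit 3 = 0  t=0,i=1
  .#. -> .   bit 2 = 0  t=1,i=5
  ..# -> .   bit 1 = 0  t=0,i=0
  ... -> #   bit 0 = 1  t=0,i=10
  bits 10110001 = 177

177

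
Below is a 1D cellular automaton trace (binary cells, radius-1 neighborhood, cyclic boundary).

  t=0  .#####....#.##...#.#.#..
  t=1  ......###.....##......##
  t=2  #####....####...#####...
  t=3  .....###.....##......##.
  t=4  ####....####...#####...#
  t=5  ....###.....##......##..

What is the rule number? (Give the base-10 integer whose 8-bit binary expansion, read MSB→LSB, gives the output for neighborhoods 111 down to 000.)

17

  ###|.  b7=0 t=0,i=2
  ##.|.  b6=0 t=0,i=5
  #.#|.  b5=0 t=0,i=11
  #..|#  b4=1 t=0,i=6
  .##|.  b3=0 t=0,i=1
  .#.|.  b2=0 t=0,i=10
  ..#|.  b1=0 t=0,i=0
  ...|#  b0=1 t=0,i=7
  bits 00010001 = 17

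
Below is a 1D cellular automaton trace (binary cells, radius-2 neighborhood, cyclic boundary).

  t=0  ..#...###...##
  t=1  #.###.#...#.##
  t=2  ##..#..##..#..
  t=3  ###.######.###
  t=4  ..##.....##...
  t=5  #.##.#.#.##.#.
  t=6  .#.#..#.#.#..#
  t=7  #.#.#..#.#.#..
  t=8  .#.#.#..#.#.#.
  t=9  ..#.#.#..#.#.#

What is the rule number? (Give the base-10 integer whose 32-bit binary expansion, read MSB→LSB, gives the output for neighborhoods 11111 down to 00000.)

705380306

  [31] ##### => .  t=3,i=0
  [30] ####. => .  t=3,i=1
  [29] ###.# => #  t=1,i=0
  [28] ###.. => .  t=0,i=8
  [27] ##.## => #  t=1,i=1
  [26] ##.#. => .  t=1,i=5
  [25] ##..# => #  t=0,i=0
  [24] ##... => .  t=0,i=9
  [23] #.### => .  t=1,i=2
  [22] #.##. => .  t=5,i=2
  [21] #.#.# => .  t=5,i=0
  [20] #.#.. => .  t=1,i=6
  [19] #..## => #  t=2,i=6
  [18] #..#. => .  t=0,i=1
  [17] #...# => #  t=0,i=4
  [16] #.... => #  t=4,i=5
  [15] .#### => .  t=3,i=5
  [14] .###. => .  t=0,i=7
  [13] .##.# => #  t=5,i=3
  [12] .##.. => #  t=0,i=13
  [11] .#.## => #  t=1,i=11
  [10] .#.#. => #  t=5,i=6
  [9] .#..# => #  t=2,i=5
  [8] .#... => #  t=0,i=3
  [7] ..### => #  t=0,i=6
  [6] ..##. => #  t=0,i=12
  [5] ..#.# => .  t=1,i=10
  [4] ..#.. => #  t=0,i=2
  [3] ...## => .  t=0,i=5
  [2] ...#. => .  t=1,i=9
  [1] ....# => #  t=4,i=0
  [0] ..... => .  t=4,i=6
  bits 00101010000010110011111111010010 = 705380306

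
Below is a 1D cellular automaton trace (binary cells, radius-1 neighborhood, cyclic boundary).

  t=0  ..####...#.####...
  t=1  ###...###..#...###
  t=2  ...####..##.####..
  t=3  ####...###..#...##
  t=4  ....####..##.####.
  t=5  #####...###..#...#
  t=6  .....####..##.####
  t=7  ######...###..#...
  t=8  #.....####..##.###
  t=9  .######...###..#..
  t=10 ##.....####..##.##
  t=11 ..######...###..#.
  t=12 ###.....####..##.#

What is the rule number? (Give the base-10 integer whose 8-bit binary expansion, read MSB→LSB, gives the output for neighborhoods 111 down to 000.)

  nb ###: next=.  (t=0,i=3, bit7=0)
  nb ##.: next=.  (t=0,i=5, bit6=0)
  nb #.#: next=.  (t=0,i=10, bit5=0)
  nb #..: next=#  (t=0,i=6, bit4=1)
  nb .##: next=#  (t=0,i=2, bit3=1)
  nb .#.: next=.  (t=0,i=9, bit2=0)
  nb ..#: next=#  (t=0,i=1, bit1=1)
  nb ...: next=#  (t=0,i=0, bit0=1)
  bits 00011011 = 27

27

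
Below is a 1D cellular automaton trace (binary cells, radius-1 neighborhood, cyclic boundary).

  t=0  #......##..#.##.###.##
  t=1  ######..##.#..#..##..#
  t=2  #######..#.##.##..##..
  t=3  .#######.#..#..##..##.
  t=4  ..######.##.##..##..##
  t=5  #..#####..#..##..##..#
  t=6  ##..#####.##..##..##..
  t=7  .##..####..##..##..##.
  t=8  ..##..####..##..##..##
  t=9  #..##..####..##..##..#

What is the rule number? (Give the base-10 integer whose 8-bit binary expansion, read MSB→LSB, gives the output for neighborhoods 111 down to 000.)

  [7] ### => #  t=0,i=17
  [6] ##. => #  t=0,i=0
  [5] #.# => .  t=0,i=12
  [4] #.. => #  t=0,i=1
  [3] .## => .  t=0,i=7
  [2] .#. => #  t=0,i=11
  [1] ..# => .  t=0,i=6
  [0] ... => #  t=0,i=2
  bits 11010101 = 213

213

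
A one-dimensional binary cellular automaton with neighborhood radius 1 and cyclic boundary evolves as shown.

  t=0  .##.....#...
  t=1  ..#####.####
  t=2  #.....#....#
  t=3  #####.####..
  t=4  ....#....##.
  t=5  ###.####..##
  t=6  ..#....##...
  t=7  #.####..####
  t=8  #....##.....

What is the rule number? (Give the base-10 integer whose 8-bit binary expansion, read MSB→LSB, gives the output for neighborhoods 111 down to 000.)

85

  ###|.  b7=0 t=1,i=3
  ##.|#  b6=1 t=0,i=2
  #.#|.  b5=0 t=1,i=7
  #..|#  b4=1 t=0,i=3
  .##|.  b3=0 t=0,i=1
  .#.|#  b2=1 t=0,i=8
  ..#|.  b1=0 t=0,i=0
  ...|#  b0=1 t=0,i=4
  bits 01010101 = 85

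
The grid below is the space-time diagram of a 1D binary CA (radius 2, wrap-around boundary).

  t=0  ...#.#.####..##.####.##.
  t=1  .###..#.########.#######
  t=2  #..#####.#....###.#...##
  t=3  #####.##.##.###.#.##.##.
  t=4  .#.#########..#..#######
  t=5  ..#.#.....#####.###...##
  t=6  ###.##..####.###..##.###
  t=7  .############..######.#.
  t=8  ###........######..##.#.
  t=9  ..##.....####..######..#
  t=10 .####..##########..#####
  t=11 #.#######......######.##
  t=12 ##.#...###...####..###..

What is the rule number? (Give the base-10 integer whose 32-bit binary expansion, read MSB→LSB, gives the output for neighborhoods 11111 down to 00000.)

2069674494

  #####|.  b31=0 t=1,i=10
  ####.|#  b30=1 t=0,i=9
  ###.#|#  b29=1 t=0,i=19
  ###..|#  b28=1 t=0,i=10
  ##.##|#  b27=1 t=0,i=15
  ##.#.|.  b26=0 t=2,i=8
  ##..#|#  b25=1 t=0,i=11
  ##...|#  b24=1 t=0,i=23
  #.###|.  b23=0 t=0,i=7
  #.##.|#  b22=1 t=0,i=21
  #.#.#|.  b21=0 t=0,i=5
  #.#..|#  b20=1 t=2,i=9
  #..##|#  b19=1 t=0,i=12
  #..#.|#  b18=1 t=1,i=5
  #...#|.  b17=0 t=2,i=20
  #....|.  b16=0 t=0,i=0
  .####|#  b15=1 t=0,i=8
  .###.|.  b14=0 t=1,i=2
  .##.#|#  b13=1 t=0,i=14
  .##..|#  b12=1 t=0,i=22
  .#.##|#  b11=1 t=0,i=6
  .#.#.|.  b10=0 t=0,i=4
  .#..#|.  b9=0 t=4,i=15
  .#...|#  b8=1 t=2,i=10
  ..###|#  b7=1 t=2,i=3
  ..##.|#  b6=1 t=0,i=13
  ..#.#|#  b5=1 t=0,i=3
  ..#..|#  b4=1 t=4,i=14
  ...##|#  b3=1 t=2,i=13
  ...#.|#  b2=1 t=0,i=2
  ....#|#  b1=1 t=0,i=1
  .....|.  b0=0 t=5,i=7
  bits 01111011010111001011100111111110 = 2069674494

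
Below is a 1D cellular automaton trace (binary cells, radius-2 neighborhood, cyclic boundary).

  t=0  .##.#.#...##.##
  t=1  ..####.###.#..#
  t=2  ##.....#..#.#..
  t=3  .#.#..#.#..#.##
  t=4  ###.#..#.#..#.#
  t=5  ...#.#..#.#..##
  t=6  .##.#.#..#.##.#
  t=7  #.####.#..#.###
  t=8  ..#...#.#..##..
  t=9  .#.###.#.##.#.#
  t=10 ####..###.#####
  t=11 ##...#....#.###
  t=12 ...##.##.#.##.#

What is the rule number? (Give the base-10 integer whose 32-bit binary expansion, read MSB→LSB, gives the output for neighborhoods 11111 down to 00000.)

2225815308

  ##### -> #   bit 31 = 1  t=10,i=0
  ####. -> .   bit 30 = 0  t=1,i=4
  ###.# -> .   bit 29 = 0  t=1,i=5
  ###.. -> .   bit 28 = 0  t=10,i=3
  ##.## -> .   bit 27 = 0  t=0,i=0
  ##.#. -> #   bit 26 = 1  t=0,i=3
  ##..# -> .   bit 25 = 0  t=10,i=4
  ##... -> .   bit 24 = 0  t=2,i=2
  #.### -> #   bit 23 = 1  t=1,i=7
  #.##. -> .   bit 22 = 0  t=0,i=1
  #.#.# -> #   bit 21 = 1  t=0,i=4
  #.#.. -> .   bit 20 = 0  t=0,i=6
  #..## -> #   bit 19 = 1  t=1,i=1
  #..#. -> .   bit 18 = 0  t=1,i=13
  #...# -> #   bit 17 = 1  t=0,i=8
  #.... -> #   bit 16 = 1  t=2,i=3
  .#### -> .   bit 15 = 0  t=1,i=3
  .###. -> .   bit 14 = 0  t=1,i=8
  .##.# -> #   bit 13 = 1  t=0,i=2
  .##.. -> #   bit 12 = 1  t=2,i=1
  .#.## -> #   bit 11 = 1  t=3,i=12
  .#.#. -> #   bit 10 = 1  t=0,i=5
  .#..# -> #   bit 9 = 1  t=1,i=0
  .#... -> #   bit 8 = 1  t=0,i=7
  ..### -> .   bit 7 = 0  t=1,i=2
  ..##. -> .   bit 6 = 0  t=0,i=10
  ..#.# -> .   bit 5 = 0  t=2,i=10
  ..#.. -> .   bit 4 = 0  t=1,i=14
  ...## -> #   bit 3 = 1  t=0,i=9
  ...#. -> #   bit 2 = 1  t=2,i=6
  ....# -> .   bit 1 = 0  t=2,i=5
  ..... -> .   bit 0 = 0  t=2,i=4
  bits 10000100101010110011111100001100 = 2225815308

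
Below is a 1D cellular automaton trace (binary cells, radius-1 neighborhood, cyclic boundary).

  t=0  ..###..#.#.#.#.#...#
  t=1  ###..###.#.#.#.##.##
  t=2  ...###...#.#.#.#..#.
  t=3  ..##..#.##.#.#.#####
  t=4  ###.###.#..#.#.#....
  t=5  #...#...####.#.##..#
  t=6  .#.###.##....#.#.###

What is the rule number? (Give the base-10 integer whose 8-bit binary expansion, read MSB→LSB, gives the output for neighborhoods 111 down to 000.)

  nb ###: next=.  (t=0,i=3, bit7=0)
  nb ##.: next=.  (t=0,i=4, bit6=0)
  nb #.#: next=.  (t=0,i=8, bit5=0)
  nb #..: next=#  (t=0,i=0, bit4=1)
  nb .##: next=#  (t=0,i=2, bit3=1)
  nb .#.: next=#  (t=0,i=7, bit2=1)
  nb ..#: next=#  (t=0,i=1, bit1=1)
  nb ...: next=.  (t=0,i=17, bit0=0)
  bits 00011110 = 30

30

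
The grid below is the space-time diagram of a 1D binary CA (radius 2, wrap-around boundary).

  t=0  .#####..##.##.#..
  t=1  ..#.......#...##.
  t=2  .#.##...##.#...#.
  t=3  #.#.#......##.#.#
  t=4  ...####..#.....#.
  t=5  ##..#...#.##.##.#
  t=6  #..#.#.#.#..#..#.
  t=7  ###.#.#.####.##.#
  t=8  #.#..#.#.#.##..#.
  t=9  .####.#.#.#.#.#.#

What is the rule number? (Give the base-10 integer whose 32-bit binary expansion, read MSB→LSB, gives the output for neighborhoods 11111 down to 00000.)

672521990

  nb #####: next=.  (t=0,i=3, bit31=0)
  nb ####.: next=.  (t=0,i=4, bit30=0)
  nb ###.#: next=#  (t=7,i=2, bit29=1)
  nb ###..: next=.  (t=0,i=5, bit28=0)
  nb ##.##: next=#  (t=0,i=10, bit27=1)
  nb ##.#.: next=.  (t=0,i=13, bit26=0)
  nb ##..#: next=.  (t=0,i=6, bit25=0)
  nb ##...: next=.  (t=1,i=16, bit24=0)
  nb #.###: next=.  (t=5,i=16, bit23=0)
  nb #.##.: next=.  (t=0,i=11, bit22=0)
  nb #.#.#: next=.  (t=3,i=2, bit21=0)
  nb #.#..: next=#  (t=0,i=14, bit20=1)
  nb #..##: next=.  (t=0,i=7, bit19=0)
  nb #..#.: next=#  (t=2,i=0, bit18=1)
  nb #...#: next=.  (t=0,i=16, bit17=0)
  nb #....: next=#  (t=1,i=4, bit16=1)
  nb .####: next=#  (t=0,i=2, bit15=1)
  nb .###.: next=#  (t=5,i=0, bit14=1)
  nb .##.#: next=.  (t=0,i=9, bit13=0)
  nb .##..: next=#  (t=1,i=15, bit12=1)
  nb .#.##: next=#  (t=2,i=2, bit11=1)
  nb .#.#.: next=#  (t=3,i=3, bit10=1)
  nb .#..#: next=#  (t=2,i=16, bit9=1)
  nb .#...: next=#  (t=0,i=15, bit8=1)
  nb ..###: next=.  (t=0,i=1, bit7=0)
  nb ..##.: next=.  (t=0,i=8, bit6=0)
  nb ..#.#: next=.  (t=2,i=1, bit5=0)
  nb ..#..: next=.  (t=1,i=2, bit4=0)
  nb ...##: next=.  (t=0,i=0, bit3=0)
  nb ...#.: next=#  (t=1,i=1, bit2=1)
  nb ....#: next=#  (t=1,i=8, bit1=1)
  nb .....: next=.  (t=1,i=5, bit0=0)
  bits 00101000000101011101111100000110 = 672521990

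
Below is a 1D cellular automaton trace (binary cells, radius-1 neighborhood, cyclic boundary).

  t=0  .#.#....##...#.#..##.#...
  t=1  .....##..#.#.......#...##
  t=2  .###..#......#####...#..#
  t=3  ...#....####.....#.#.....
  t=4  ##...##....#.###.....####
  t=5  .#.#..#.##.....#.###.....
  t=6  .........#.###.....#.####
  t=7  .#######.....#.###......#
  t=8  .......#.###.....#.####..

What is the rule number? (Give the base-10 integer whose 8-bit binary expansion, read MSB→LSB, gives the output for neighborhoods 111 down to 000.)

65

  nb ###: next=.  (t=2,i=2, bit7=0)
  nb ##.: next=#  (t=0,i=9, bit6=1)
  nb #.#: next=.  (t=0,i=2, bit5=0)
  nb #..: next=.  (t=0,i=4, bit4=0)
  nb .##: next=.  (t=0,i=8, bit3=0)
  nb .#.: next=.  (t=0,i=1, bit2=0)
  nb ..#: next=.  (t=0,i=0, bit1=0)
  nb ...: next=#  (t=0,i=5, bit0=1)
  bits 01000001 = 65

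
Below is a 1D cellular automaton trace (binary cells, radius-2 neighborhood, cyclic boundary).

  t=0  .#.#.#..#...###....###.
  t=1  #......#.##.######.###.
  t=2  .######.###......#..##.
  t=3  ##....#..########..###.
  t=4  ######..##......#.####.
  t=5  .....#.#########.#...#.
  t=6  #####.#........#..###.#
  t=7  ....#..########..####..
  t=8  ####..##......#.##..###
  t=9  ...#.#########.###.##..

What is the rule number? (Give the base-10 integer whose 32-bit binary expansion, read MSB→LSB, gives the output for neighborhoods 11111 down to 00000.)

  [31] ##### => .  t=1,i=14
  [30] ####. => .  t=1,i=16
  [29] ###.# => #  t=1,i=17
  [28] ###.. => #  t=0,i=14
  [27] ##.## => .  t=1,i=11
  [26] ##.#. => .  t=1,i=22
  [25] ##..# => .  t=0,i=22
  [24] ##... => #  t=0,i=15
  [23] #.### => .  t=1,i=12
  [22] #.##. => #  t=1,i=9
  [21] #.#.# => .  t=0,i=3
  [20] #.#.. => .  t=0,i=5
  [19] #..## => #  t=2,i=0
  [18] #..#. => #  t=0,i=0
  [17] #...# => #  t=0,i=10
  [16] #.... => #  t=0,i=16
  [15] .#### => .  t=1,i=13
  [14] .###. => #  t=0,i=13
  [13] .##.# => #  t=1,i=10
  [12] .##.. => #  t=2,i=21
  [11] .#.## => #  t=1,i=8
  [10] .#.#. => .  t=0,i=2
  [9] .#..# => .  t=0,i=6
  [8] .#... => #  t=0,i=9
  [7] ..### => #  t=0,i=12
  [6] ..##. => #  t=2,i=20
  [5] ..#.# => .  t=0,i=1
  [4] ..#.. => .  t=0,i=8
  [3] ...## => .  t=0,i=11
  [2] ...#. => #  t=1,i=6
  [1] ....# => #  t=0,i=17
  [0] ..... => #  t=1,i=3
  bits 00110001010011110111100111000111 = 827292103

827292103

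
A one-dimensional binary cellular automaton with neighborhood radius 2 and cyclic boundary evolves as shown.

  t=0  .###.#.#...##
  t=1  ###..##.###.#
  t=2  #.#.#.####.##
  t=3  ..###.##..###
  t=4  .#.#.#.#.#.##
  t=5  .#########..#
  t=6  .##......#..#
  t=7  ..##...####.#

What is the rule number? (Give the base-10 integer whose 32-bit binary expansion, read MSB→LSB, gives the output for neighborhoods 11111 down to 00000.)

  #####|.  b31=0 t=5,i=3
  ####.|.  b30=0 t=1,i=1
  ###.#|.  b29=0 t=0,i=3
  ###..|#  b28=1 t=1,i=2
  ##.##|#  b27=1 t=0,i=0
  ##.#.|.  b26=0 t=0,i=4
  ##..#|.  b25=0 t=1,i=3
  ##...|#  b24=1 t=6,i=3
  #.###|#  b23=1 t=0,i=1
  #.##.|.  b22=0 t=3,i=6
  #.#.#|#  b21=1 t=0,i=5
  #.#..|.  b20=0 t=0,i=7
  #..##|#  b19=1 t=1,i=4
  #..#.|.  b18=0 t=5,i=11
  #...#|#  b17=1 t=0,i=9
  #....|.  b16=0 t=6,i=4
  .####|#  b15=1 t=1,i=0
  .###.|#  b14=1 t=0,i=2
  .##.#|#  b13=1 t=0,i=12
  .##..|#  b12=1 t=3,i=7
  .#.##|.  b11=0 t=2,i=5
  .#.#.|#  b10=1 t=0,i=6
  .#..#|#  b9=1 t=6,i=10
  .#...|#  b8=1 t=0,i=8
  ..###|.  b7=0 t=3,i=2
  ..##.|.  b6=0 t=0,i=11
  ..#.#|#  b5=1 t=5,i=12
  ..#..|#  b4=1 t=6,i=9
  ...##|#  b3=1 t=0,i=10
  ...#.|#  b2=1 t=6,i=8
  ....#|#  b1=1 t=6,i=7
  .....|.  b0=0 t=6,i=5
  bits 00011001101010101111011100111110 = 430634814

430634814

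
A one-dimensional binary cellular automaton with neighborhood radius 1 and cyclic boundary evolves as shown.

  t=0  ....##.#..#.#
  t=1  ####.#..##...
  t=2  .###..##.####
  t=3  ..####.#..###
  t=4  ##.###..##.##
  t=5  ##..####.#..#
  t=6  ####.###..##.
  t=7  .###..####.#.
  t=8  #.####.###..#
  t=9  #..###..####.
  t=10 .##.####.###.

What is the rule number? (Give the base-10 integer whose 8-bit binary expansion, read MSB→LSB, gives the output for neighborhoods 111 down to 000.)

211

  ###|#  b7=1 t=1,i=1
  ##.|#  b6=1 t=0,i=5
  #.#|.  b5=0 t=0,i=6
  #..|#  b4=1 t=0,i=0
  .##|.  b3=0 t=0,i=4
  .#.|.  b2=0 t=0,i=7
  ..#|#  b1=1 t=0,i=3
  ...|#  b0=1 t=0,i=1
  bits 11010011 = 211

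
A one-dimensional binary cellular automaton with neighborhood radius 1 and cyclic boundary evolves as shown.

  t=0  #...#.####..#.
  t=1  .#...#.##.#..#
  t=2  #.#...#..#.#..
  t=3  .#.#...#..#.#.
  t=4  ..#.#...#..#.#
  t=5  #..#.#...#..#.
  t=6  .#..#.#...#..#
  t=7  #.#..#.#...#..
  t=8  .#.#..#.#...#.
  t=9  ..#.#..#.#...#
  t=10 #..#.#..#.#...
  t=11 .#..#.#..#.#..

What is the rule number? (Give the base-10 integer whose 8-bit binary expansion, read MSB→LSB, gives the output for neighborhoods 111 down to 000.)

  [7] ### => #  t=0,i=7
  [6] ##. => .  t=0,i=9
  [5] #.# => #  t=0,i=5
  [4] #.. => #  t=0,i=1
  [3] .## => .  t=0,i=6
  [2] .#. => .  t=0,i=0
  [1] ..# => .  t=0,i=3
  [0] ... => .  t=0,i=2
  bits 10110000 = 176

176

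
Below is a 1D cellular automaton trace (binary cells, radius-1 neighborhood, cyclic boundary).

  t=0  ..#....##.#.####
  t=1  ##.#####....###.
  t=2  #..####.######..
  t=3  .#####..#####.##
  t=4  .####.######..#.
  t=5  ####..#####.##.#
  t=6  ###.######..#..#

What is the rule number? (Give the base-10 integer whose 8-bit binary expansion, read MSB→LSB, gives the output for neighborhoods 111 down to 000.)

155

  nb ###: next=#  (t=0,i=13, bit7=1)
  nb ##.: next=.  (t=0,i=8, bit6=0)
  nb #.#: next=.  (t=0,i=9, bit5=0)
  nb #..: next=#  (t=0,i=0, bit4=1)
  nb .##: next=#  (t=0,i=7, bit3=1)
  nb .#.: next=.  (t=0,i=2, bit2=0)
  nb ..#: next=#  (t=0,i=1, bit1=1)
  nb ...: next=#  (t=0,i=4, bit0=1)
  bits 10011011 = 155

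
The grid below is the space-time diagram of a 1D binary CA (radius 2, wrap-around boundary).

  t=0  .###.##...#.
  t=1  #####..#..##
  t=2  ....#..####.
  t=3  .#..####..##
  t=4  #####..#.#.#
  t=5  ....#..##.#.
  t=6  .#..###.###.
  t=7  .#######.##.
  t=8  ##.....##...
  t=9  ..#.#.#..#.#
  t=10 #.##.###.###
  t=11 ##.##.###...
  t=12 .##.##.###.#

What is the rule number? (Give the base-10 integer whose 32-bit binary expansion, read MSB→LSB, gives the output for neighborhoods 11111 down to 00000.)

  ##### -> .   bit 31 = 0  t=1,i=0
  ####. -> .   bit 30 = 0  t=1,i=3
  ###.# -> #   bit 29 = 1  t=0,i=3
  ###.. -> #   bit 28 = 1  t=1,i=4
  ##.## -> #   bit 27 = 1  t=0,i=4
  ##.#. -> #   bit 26 = 1  t=3,i=0
  ##..# -> .   bit 25 = 0  t=1,i=5
  ##... -> #   bit 24 = 1  t=0,i=7
  #.### -> .   bit 23 = 0  t=4,i=11
  #.##. -> .   bit 22 = 0  t=0,i=5
  #.#.# -> .   bit 21 = 0  t=4,i=9
  #.#.. -> #   bit 20 = 1  t=3,i=1
  #..## -> #   bit 19 = 1  t=0,i=0
  #..#. -> .   bit 18 = 0  t=1,i=6
  #...# -> .   bit 17 = 0  t=0,i=8
  #.... -> .   bit 16 = 0  t=2,i=0
  .#### -> .   bit 15 = 0  t=1,i=11
  .###. -> #   bit 14 = 1  t=0,i=2
  .##.# -> #   bit 13 = 1  t=3,i=11
  .##.. -> .   bit 12 = 0  t=0,i=6
  .#.## -> #   bit 11 = 1  t=4,i=10
  .#.#. -> #   bit 10 = 1  t=4,i=8
  .#..# -> #   bit 9 = 1  t=0,i=11
  .#... -> .   bit 8 = 0  t=5,i=11
  ..### -> #   bit 7 = 1  t=0,i=1
  ..##. -> .   bit 6 = 0  t=3,i=10
  ..#.# -> #   bit 5 = 1  t=4,i=7
  ..#.. -> #   bit 4 = 1  t=0,i=10
  ...## -> #   bit 3 = 1  t=8,i=6
  ...#. -> .   bit 2 = 0  t=0,i=9
  ....# -> .   bit 1 = 0  t=2,i=2
  ..... -> #   bit 0 = 1  t=2,i=1
  bits 00111101000110000110111010111001 = 1025011385

1025011385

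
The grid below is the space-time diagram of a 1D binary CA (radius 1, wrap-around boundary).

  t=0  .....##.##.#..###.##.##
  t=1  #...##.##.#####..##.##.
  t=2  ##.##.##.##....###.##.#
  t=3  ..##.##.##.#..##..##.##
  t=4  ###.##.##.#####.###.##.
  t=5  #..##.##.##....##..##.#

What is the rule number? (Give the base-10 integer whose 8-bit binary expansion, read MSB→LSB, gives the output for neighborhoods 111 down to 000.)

  ### -> .   bit 7 = 0  t=0,i=15
  ##. -> .   bit 6 = 0  t=0,i=6
  #.# -> #   bit 5 = 1  t=0,i=7
  #.. -> #   bit 4 = 1  t=0,i=0
  .## -> #   bit 3 = 1  t=0,i=5
  .#. -> #   bit 2 = 1  t=0,i=11
  ..# -> #   bit 1 = 1  t=0,i=4
  ... -> .   bit 0 = 0  t=0,i=1
  bits 00111110 = 62

62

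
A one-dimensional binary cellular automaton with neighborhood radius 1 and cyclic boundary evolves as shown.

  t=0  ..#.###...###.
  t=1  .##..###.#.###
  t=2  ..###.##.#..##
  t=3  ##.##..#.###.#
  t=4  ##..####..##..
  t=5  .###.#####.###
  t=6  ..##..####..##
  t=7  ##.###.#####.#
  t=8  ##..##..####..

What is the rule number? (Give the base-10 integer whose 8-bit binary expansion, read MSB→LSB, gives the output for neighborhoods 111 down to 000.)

214

  ###|#  b7=1 t=0,i=5
  ##.|#  b6=1 t=0,i=6
  #.#|.  b5=0 t=0,i=3
  #..|#  b4=1 t=0,i=7
  .##|.  b3=0 t=0,i=4
  .#.|#  b2=1 t=0,i=2
  ..#|#  b1=1 t=0,i=1
  ...|.  b0=0 t=0,i=0
  bits 11010110 = 214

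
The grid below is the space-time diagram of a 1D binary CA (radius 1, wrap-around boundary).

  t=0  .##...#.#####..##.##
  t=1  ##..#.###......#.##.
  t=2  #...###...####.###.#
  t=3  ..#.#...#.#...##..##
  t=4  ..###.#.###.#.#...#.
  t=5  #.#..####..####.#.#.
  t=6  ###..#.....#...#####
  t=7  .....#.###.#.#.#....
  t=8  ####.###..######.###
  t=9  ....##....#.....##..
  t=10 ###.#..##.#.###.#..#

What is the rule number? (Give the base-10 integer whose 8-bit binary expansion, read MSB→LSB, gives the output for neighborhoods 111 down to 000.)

  ###|.  b7=0 t=0,i=9
  ##.|.  b6=0 t=0,i=2
  #.#|#  b5=1 t=0,i=0
  #..|.  b4=0 t=0,i=3
  .##|#  b3=1 t=0,i=1
  .#.|#  b2=1 t=0,i=6
  ..#|.  b1=0 t=0,i=5
  ...|#  b0=1 t=0,i=4
  bits 00101101 = 45

45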